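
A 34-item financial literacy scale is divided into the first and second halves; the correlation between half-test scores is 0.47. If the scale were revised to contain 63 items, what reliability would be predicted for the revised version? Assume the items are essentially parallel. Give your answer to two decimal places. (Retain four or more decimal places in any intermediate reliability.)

Full-test reliability from the split-half r: r_full = 2(0.47)/(1 + 0.47) = 0.6395
Length factor from 34 to 63 items: n = 63/34 = 1.8529
r_new = n·r_full / (1 + (n − 1)·r_full) = 1.1849 / 1.5454 ≈ 0.7667

0.77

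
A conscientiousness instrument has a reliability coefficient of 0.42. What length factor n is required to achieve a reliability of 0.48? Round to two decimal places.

Spearman-Brown solved for the length factor n:
n = r_target (1 − r_old) / [ r_old (1 − r_target) ]
n = 0.48(1 − 0.42) / [0.42(1 − 0.48)]
n = 0.2784 / 0.2184 ≈ 1.2747

1.27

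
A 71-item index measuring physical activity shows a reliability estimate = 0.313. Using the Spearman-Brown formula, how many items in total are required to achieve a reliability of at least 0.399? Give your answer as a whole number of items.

Invert Spearman-Brown to solve for n:
n = r_target (1 − r_old) / [ r_old (1 − r_target) ]
n = [0.399 × 0.687] / [0.313 × 0.601]
n = 0.274113 / 0.188113 ≈ 1.4572
1.4572 × 71 = 103.46 → 104 items

104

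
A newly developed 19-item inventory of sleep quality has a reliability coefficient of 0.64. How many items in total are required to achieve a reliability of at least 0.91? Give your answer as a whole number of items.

109

Spearman-Brown solved for the length factor n:
n = r_target (1 − r_old) / [ r_old (1 − r_target) ]
n = 0.91(1 − 0.64) / [0.64(1 − 0.91)]
n = 0.3276 / 0.0576 ≈ 5.6875
Items needed = n × 19 = 5.6875 × 19 ≈ 108.06 → round up to 109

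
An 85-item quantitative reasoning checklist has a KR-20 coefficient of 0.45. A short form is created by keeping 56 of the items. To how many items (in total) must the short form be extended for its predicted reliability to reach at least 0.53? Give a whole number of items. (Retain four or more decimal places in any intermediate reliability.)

First, r for the 56-item form: n = 56/85 = 0.6588, so r_56 = 0.6588·0.45/(1 + (0.6588 − 1)·0.45) = 0.3502
Length factor from the short form to reach 0.53: n' = 0.53(1 − 0.3502) / [0.3502(1 − 0.53)] ≈ 2.0924
Total items = 2.0924 × 56 = 117.17, rounded up to 118.

118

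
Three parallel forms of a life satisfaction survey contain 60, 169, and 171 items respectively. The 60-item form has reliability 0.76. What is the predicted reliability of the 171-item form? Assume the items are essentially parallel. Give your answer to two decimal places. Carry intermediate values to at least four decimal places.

0.90

Only the ratio of lengths matters: n = 171/60 = 2.8500
r_{171} = n·r / (1 + (n − 1)·r) = 2.1660 / 2.4060 ≈ 0.9002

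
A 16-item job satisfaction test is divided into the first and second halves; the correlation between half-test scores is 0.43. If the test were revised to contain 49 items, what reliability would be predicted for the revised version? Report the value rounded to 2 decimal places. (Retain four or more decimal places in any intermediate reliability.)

First correct the split-half correlation to full-test reliability: r_full = 2 × 0.43 / (1 + 0.43) ≈ 0.6014
Then adjust to 49 items: n = 49/16 = 3.0625
r_new = n·r_full / (1 + (n − 1)·r_full) = 1.8418 / 2.2404 ≈ 0.8221

0.82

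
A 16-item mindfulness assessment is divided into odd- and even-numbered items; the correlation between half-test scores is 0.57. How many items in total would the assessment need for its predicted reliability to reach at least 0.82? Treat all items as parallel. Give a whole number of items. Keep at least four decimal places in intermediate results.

Corrected full-test reliability: r_full = 2 × 0.57 / (1 + 0.57) ≈ 0.7261
n = r_tgt(1 − r_full) / [r_full(1 − r_tgt)] = 0.82 × 0.2739 / (0.7261 × 0.18) ≈ 1.7185
Required items = 1.7185 × 16 = 27.50, so 28 items.

28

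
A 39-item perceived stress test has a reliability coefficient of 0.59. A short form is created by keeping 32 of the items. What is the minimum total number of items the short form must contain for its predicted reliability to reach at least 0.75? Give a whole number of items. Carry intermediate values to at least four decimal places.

82

Short-form reliability: n = 32/39 = 0.8205; r_32 = n·r/(1+(n−1)r) ≈ 0.5414
Length factor from the short form to reach 0.75: n' = 0.75(1 − 0.5414) / [0.5414(1 − 0.75)] ≈ 2.5412
Items = 2.5412 × 32 ≈ 81.32 → 82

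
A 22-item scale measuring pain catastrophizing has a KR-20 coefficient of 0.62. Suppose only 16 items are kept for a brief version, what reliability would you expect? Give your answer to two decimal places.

n = 16/22 = 0.7273
r_new = (0.7273 × 0.62) / (1 + (0.7273 − 1) × 0.62)
r_new = 0.4509 / 0.8309 ≈ 0.5427

0.54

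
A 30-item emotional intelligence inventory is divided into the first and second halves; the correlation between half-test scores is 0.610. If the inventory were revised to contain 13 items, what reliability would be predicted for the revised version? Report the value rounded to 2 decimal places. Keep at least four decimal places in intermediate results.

0.58

Full-test reliability from the split-half r: r_full = 2(0.610)/(1 + 0.610) = 0.7578
Length factor from 30 to 13 items: n = 13/30 = 0.4333
r_new = n·r_full / (1 + (n − 1)·r_full) = 0.3284 / 0.5706 ≈ 0.5755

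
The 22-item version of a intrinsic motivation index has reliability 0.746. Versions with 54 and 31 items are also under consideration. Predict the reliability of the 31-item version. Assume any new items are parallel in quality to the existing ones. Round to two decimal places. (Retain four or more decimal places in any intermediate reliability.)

Only the ratio of lengths matters: n = 31/22 = 1.4091
r_{31} = n·r / (1 + (n − 1)·r) = 1.0512 / 1.3052 ≈ 0.8054

0.81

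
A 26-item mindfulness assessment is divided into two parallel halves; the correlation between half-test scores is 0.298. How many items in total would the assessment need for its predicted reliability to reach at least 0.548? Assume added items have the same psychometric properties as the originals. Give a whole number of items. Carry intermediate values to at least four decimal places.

r_full = 2(0.298)/(1 + 0.298) = 0.4592
n = r_tgt(1 − r_full) / [r_full(1 − r_tgt)] = 0.548 × 0.5408 / (0.4592 × 0.452) ≈ 1.4278
Required items = 1.4278 × 26 = 37.12, so 38 items.

38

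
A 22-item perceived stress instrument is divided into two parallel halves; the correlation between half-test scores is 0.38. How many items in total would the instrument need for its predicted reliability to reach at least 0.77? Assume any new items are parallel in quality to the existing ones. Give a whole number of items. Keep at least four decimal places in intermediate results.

r_full = 2(0.38)/(1 + 0.38) = 0.5507
n = r_tgt(1 − r_full) / [r_full(1 − r_tgt)] = 0.77 × 0.4493 / (0.5507 × 0.23) ≈ 2.7314
Required items = 2.7314 × 22 = 60.09, so 61 items.

61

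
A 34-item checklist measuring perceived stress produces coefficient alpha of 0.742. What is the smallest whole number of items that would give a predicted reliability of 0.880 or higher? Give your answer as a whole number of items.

Spearman-Brown solved for the length factor n:
n = r*(1 − r) / [ r (1 − r*) ]
n = 0.880(1 − 0.742) / [0.742(1 − 0.880)]
  = 0.227040 / 0.089040 = 2.5499
Items needed = n × 34 = 2.5499 × 34 ≈ 86.70 → round up to 87

87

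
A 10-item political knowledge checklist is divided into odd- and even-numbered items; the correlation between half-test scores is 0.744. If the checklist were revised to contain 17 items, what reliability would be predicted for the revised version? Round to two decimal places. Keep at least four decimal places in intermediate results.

First correct the split-half correlation to full-test reliability: r_full = 2 × 0.744 / (1 + 0.744) ≈ 0.8532
Then adjust to 17 items: n = 17/10 = 1.7000
r_new = n·r_full / (1 + (n − 1)·r_full) = 1.4504 / 1.5972 ≈ 0.9081

0.91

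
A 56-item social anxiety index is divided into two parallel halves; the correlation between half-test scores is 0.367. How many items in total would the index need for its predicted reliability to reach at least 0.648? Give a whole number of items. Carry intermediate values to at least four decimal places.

89

Corrected full-test reliability: r_full = 2 × 0.367 / (1 + 0.367) ≈ 0.5369
n = r_tgt(1 − r_full) / [r_full(1 − r_tgt)] = 0.648 × 0.4631 / (0.5369 × 0.352) ≈ 1.5879
Items = 1.5879 × 56 ≈ 88.92 → 89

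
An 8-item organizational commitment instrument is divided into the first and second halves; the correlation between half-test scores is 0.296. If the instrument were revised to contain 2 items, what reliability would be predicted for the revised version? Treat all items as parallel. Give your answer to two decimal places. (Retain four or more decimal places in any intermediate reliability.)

Full-test reliability from the split-half r: r_full = 2(0.296)/(1 + 0.296) = 0.4568
Length factor from 8 to 2 items: n = 2/8 = 0.2500
r_new = n·r_full / (1 + (n − 1)·r_full) = 0.1142 / 0.6574 ≈ 0.1737

0.17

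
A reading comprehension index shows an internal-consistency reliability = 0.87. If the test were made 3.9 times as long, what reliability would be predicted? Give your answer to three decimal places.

r_new = 3.9·0.87 / [1 + (3.9 − 1)·0.87]
     = 3.3930 / 3.5230 = 0.9631

0.963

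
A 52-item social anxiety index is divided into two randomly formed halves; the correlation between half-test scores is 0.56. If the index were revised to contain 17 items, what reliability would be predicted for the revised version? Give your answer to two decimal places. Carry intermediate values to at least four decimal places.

0.45

Full-test reliability from the split-half r: r_full = 2(0.56)/(1 + 0.56) = 0.7179
Length factor from 52 to 17 items: n = 17/52 = 0.3269
r_new = n·r_full / (1 + (n − 1)·r_full) = 0.2347 / 0.5168 ≈ 0.4541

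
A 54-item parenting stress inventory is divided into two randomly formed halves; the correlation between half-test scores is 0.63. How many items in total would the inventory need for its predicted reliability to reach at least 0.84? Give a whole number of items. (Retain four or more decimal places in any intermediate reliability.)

84

r_full = 2(0.63)/(1 + 0.63) = 0.7730
n = r_tgt(1 − r_full) / [r_full(1 − r_tgt)] = 0.84 × 0.2270 / (0.7730 × 0.16) ≈ 1.5417
Items = 1.5417 × 54 ≈ 83.25 → 84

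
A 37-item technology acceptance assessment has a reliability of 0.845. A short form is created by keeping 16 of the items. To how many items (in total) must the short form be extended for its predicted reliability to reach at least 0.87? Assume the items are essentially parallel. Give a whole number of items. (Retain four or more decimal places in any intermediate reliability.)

First, r for the 16-item form: n = 16/37 = 0.4324, so r_16 = 0.4324·0.845/(1 + (0.4324 − 1)·0.845) = 0.7021
Then solve for n' with r_old = 0.7021, r_target = 0.87: n' = 0.87(1 − 0.7021)/[0.7021(1 − 0.87)] = 2.8395
Total items = 2.8395 × 16 = 45.43, rounded up to 46.

46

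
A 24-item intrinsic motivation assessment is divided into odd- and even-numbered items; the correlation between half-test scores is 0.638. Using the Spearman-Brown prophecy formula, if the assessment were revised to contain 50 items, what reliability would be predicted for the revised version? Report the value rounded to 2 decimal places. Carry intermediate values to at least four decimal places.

First correct the split-half correlation to full-test reliability: r_full = 2 × 0.638 / (1 + 0.638) ≈ 0.7790
Length factor from 24 to 50 items: n = 50/24 = 2.0833
r_new = n·r_full / (1 + (n − 1)·r_full) = 1.6229 / 1.8439 ≈ 0.8801

0.88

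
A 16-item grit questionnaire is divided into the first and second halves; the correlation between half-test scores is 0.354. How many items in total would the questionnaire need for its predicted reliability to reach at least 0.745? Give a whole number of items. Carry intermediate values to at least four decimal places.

r_full = 2(0.354)/(1 + 0.354) = 0.5229
n = r_tgt(1 − r_full) / [r_full(1 − r_tgt)] = 0.745 × 0.4771 / (0.5229 × 0.255) ≈ 2.6657
Required items = 2.6657 × 16 = 42.65, so 43 items.

43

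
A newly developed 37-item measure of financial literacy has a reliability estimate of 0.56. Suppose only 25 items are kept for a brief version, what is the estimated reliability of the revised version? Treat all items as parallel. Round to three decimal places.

n = 25/37 = 0.6757
By Spearman-Brown, r_new = n r / (1 + (n − 1) r).
r_new = (0.6757 × 0.56) / (1 + (0.6757 − 1) × 0.56)
r_new = 0.3784 / 0.8184 ≈ 0.4624

0.462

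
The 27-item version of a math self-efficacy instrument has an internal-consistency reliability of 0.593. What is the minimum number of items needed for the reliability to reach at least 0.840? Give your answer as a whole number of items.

98

Rearranging the Spearman-Brown formula for n,
n = r_target (1 − r_old) / [ r_old (1 − r_target) ]
n = [0.840 × 0.407] / [0.593 × 0.160]
  = 0.341880 / 0.094880 = 3.6033
Items needed = n × 27 = 3.6033 × 27 ≈ 97.29 → round up to 98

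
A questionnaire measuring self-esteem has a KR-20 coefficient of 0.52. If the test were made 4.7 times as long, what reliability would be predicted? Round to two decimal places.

0.84

Spearman-Brown: r_new = n·r / (1 + (n − 1)·r)
r_new = (4.7 × 0.52) / (1 + (4.7 − 1) × 0.52)
     = 2.4440 / 2.9240 = 0.8358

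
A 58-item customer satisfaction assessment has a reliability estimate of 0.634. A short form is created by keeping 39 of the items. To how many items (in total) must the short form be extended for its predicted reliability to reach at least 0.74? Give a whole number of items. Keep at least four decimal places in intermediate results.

Short-form reliability: n = 39/58 = 0.6724; r_39 = n·r/(1+(n−1)r) ≈ 0.5381
Length factor from the short form to reach 0.74: n' = 0.74(1 − 0.5381) / [0.5381(1 − 0.74)] ≈ 2.4431
Total items = 2.4431 × 39 = 95.28, rounded up to 96.

96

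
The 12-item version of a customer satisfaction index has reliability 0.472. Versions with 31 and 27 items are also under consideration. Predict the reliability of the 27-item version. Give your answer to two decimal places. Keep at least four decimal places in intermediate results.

0.67

Only the ratio of lengths matters: n = 27/12 = 2.2500
r_{27} = n·r / (1 + (n − 1)·r) = 1.0620 / 1.5900 ≈ 0.6679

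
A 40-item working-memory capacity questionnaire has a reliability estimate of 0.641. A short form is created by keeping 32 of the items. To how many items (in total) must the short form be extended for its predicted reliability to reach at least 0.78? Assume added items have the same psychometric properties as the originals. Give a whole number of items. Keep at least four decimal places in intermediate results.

80

Short-form reliability: n = 32/40 = 0.8000; r_32 = n·r/(1+(n−1)r) ≈ 0.5882
Then solve for n' with r_old = 0.5882, r_target = 0.78: n' = 0.78(1 − 0.5882)/[0.5882(1 − 0.78)] = 2.4822
Items = 2.4822 × 32 ≈ 79.43 → 80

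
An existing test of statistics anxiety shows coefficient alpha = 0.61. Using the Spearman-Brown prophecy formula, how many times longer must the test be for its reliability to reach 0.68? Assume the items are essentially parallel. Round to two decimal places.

1.36

n = [0.68 × 0.39] / [0.61 × 0.32]
n = 0.2652 / 0.1952 ≈ 1.3586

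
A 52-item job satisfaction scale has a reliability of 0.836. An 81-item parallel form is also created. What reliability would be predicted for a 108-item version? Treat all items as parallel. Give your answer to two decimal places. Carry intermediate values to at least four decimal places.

Only the ratio of lengths matters: n = 108/52 = 2.0769
r_{108} = n·r / (1 + (n − 1)·r) = 1.7363 / 1.9003 ≈ 0.9137

0.91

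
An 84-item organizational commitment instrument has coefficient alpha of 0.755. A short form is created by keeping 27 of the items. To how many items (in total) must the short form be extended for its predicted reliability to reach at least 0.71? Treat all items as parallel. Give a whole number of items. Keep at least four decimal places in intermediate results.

Short-form reliability: n = 27/84 = 0.3214; r_27 = n·r/(1+(n−1)r) ≈ 0.4976
Then solve for n' with r_old = 0.4976, r_target = 0.71: n' = 0.71(1 − 0.4976)/[0.4976(1 − 0.71)] = 2.4719
Total items = 2.4719 × 27 = 66.74, rounded up to 67.

67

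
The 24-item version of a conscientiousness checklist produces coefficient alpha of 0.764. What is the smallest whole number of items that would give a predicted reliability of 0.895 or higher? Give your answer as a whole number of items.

64

Invert Spearman-Brown to solve for n:
n = r_target (1 − r_old) / [ r_old (1 − r_target) ]
n = 0.895 × (1 − 0.764) / [ 0.764 × (1 − 0.895) ]
  = 0.211220 / 0.080220 = 2.6330
Items needed = n × 24 = 2.6330 × 24 ≈ 63.19 → round up to 64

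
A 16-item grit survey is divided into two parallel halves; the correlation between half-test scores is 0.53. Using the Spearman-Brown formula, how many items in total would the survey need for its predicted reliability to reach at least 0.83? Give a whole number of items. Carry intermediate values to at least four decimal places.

r_full = 2(0.53)/(1 + 0.53) = 0.6928
n = r_tgt(1 − r_full) / [r_full(1 − r_tgt)] = 0.83 × 0.3072 / (0.6928 × 0.17) ≈ 2.1649
Required items = 2.1649 × 16 = 34.64, so 35 items.

35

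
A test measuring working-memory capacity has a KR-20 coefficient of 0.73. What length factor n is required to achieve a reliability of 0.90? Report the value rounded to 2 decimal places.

3.33

n = 0.90(1 − 0.73) / [0.73(1 − 0.90)]
n = 0.2430 / 0.0730 ≈ 3.3288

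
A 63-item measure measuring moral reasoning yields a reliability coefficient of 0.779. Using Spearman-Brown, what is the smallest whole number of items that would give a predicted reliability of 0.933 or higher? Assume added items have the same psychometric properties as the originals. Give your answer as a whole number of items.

n = 0.933(1 − 0.779) / [0.779(1 − 0.933)]
  = 0.206193 / 0.052193 = 3.9506
3.9506 × 63 = 248.89 → 249 items

249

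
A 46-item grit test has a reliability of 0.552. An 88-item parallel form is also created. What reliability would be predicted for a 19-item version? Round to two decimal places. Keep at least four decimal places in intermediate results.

Only the ratio of lengths matters: n = 19/46 = 0.4130
r_{19} = n·r / (1 + (n − 1)·r) = 0.2280 / 0.6760 ≈ 0.3373

0.34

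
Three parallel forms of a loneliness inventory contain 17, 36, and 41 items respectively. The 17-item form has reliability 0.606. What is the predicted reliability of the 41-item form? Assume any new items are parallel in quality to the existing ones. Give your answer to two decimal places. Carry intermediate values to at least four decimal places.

0.79

The 36-item form is not needed; work directly from the 17-item form with n = 41/17 = 2.4118.
r_{41} = n·r / (1 + (n − 1)·r) = 1.4616 / 1.8556 ≈ 0.7877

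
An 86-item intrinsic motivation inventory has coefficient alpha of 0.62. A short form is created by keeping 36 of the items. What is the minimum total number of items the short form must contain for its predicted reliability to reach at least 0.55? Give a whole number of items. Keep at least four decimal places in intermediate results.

65

Short-form reliability: n = 36/86 = 0.4186; r_36 = n·r/(1+(n−1)r) ≈ 0.4058
Then solve for n' with r_old = 0.4058, r_target = 0.55: n' = 0.55(1 − 0.4058)/[0.4058(1 − 0.55)] = 1.7897
Total items = 1.7897 × 36 = 64.43, rounded up to 65.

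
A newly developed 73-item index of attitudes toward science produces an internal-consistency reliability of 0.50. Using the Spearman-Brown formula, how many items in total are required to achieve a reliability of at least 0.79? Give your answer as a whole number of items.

275

Rearranging the Spearman-Brown formula for n,
n = r_target (1 − r_old) / [ r_old (1 − r_target) ]
n = 0.79 × (1 − 0.50) / [ 0.50 × (1 − 0.79) ]
n = 0.3950 / 0.1050 ≈ 3.7619
So the test needs 3.7619 × 73 ≈ 274.62 items; rounding up, 275.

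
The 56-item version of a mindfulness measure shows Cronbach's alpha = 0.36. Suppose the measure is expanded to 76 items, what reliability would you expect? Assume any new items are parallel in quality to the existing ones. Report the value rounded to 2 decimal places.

0.43

Length ratio n = 76/56 = 1.3571
Apply the Spearman-Brown prophecy formula, r' = nr / [1 + (n − 1)r]:
r_new = (1.3571 × 0.36) / (1 + (1.3571 − 1) × 0.36)
r_new = 0.4886 / 1.1286 ≈ 0.4329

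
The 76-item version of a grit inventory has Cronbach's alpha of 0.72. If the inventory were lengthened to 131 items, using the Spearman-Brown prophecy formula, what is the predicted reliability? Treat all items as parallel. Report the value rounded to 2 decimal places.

The new length is 131/76 = 1.7237 times the old.
r_new = 1.7237·0.72 / [1 + (1.7237 − 1)·0.72]
r_new = 1.2411 / 1.5211 ≈ 0.8159

0.82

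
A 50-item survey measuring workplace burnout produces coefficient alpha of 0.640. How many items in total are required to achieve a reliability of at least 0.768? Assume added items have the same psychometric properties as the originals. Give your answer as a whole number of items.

Invert Spearman-Brown to solve for n:
n = r*(1 − r) / [ r (1 − r*) ]
n = [0.768 × 0.360] / [0.640 × 0.232]
  = 0.276480 / 0.148480 = 1.8621
Items needed = n × 50 = 1.8621 × 50 ≈ 93.11 → round up to 94

94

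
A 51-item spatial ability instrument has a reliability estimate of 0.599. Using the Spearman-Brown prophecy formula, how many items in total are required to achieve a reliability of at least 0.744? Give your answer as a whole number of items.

n = 0.744 × (1 − 0.599) / [ 0.599 × (1 − 0.744) ]
  = 0.298344 / 0.153344 = 1.9456
1.9456 × 51 = 99.23 → 100 items

100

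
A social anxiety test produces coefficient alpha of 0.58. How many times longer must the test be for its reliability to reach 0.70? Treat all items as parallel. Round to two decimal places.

1.69

Rearranging the Spearman-Brown formula for n,
n = r_target (1 − r_old) / [ r_old (1 − r_target) ]
n = 0.70 × (1 − 0.58) / [ 0.58 × (1 − 0.70) ]
n = 0.2940 / 0.1740 ≈ 1.6897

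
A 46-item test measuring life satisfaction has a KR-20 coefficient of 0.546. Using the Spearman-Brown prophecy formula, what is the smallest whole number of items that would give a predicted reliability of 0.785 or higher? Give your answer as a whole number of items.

140

n = [0.785 × 0.454] / [0.546 × 0.215]
  = 0.356390 / 0.117390 = 3.0359
Items needed = n × 46 = 3.0359 × 46 ≈ 139.65 → round up to 140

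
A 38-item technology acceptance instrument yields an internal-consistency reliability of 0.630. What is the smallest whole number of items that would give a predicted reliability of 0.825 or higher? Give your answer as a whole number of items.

Invert Spearman-Brown to solve for n:
n = r*(1 − r) / [ r (1 − r*) ]
n = 0.825 × (1 − 0.630) / [ 0.630 × (1 − 0.825) ]
  = 0.305250 / 0.110250 = 2.7687
So the test needs 2.7687 × 38 ≈ 105.21 items; rounding up, 106.

106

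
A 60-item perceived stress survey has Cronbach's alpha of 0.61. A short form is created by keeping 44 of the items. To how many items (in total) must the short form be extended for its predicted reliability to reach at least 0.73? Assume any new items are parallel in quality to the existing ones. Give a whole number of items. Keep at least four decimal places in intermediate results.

104

Short-form reliability: n = 44/60 = 0.7333; r_44 = n·r/(1+(n−1)r) ≈ 0.5342
Length factor from the short form to reach 0.73: n' = 0.73(1 − 0.5342) / [0.5342(1 − 0.73)] ≈ 2.3575
Items = 2.3575 × 44 ≈ 103.73 → 104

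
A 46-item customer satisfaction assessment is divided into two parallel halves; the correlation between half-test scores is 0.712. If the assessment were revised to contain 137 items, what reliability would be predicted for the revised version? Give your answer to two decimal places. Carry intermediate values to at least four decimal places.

Full-test reliability from the split-half r: r_full = 2(0.712)/(1 + 0.712) = 0.8318
Then adjust to 137 items: n = 137/46 = 2.9783
r_new = n·r_full / (1 + (n − 1)·r_full) = 2.4773 / 2.6455 ≈ 0.9364

0.94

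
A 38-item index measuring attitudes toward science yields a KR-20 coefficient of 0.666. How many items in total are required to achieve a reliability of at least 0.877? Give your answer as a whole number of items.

136

Spearman-Brown solved for the length factor n:
n = r_target (1 − r_old) / [ r_old (1 − r_target) ]
n = [0.877 × 0.334] / [0.666 × 0.123]
  = 0.292918 / 0.081918 = 3.5757
Items needed = n × 38 = 3.5757 × 38 ≈ 135.88 → round up to 136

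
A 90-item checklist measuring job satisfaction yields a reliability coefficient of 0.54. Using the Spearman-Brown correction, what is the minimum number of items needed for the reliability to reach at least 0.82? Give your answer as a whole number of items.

n = 0.82 × (1 − 0.54) / [ 0.54 × (1 − 0.82) ]
  = 0.3772 / 0.0972 = 3.8807
3.8807 × 90 = 349.26 → 350 items

350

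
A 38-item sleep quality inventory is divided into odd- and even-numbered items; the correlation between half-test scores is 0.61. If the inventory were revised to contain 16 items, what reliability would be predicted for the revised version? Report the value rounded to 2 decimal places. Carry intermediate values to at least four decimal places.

0.57

Full-test reliability from the split-half r: r_full = 2(0.61)/(1 + 0.61) = 0.7578
Length factor from 38 to 16 items: n = 16/38 = 0.4211
r_new = n·r_full / (1 + (n − 1)·r_full) = 0.3191 / 0.5613 ≈ 0.5685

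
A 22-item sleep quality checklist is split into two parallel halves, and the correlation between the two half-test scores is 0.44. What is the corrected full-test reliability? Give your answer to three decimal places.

The full test is twice the length of either half (n = 2).
r_full = 2r_hh / (1 + r_hh) = 2 × 0.44 / (1 + 0.44)
r_full = 0.8800 / 1.4400 ≈ 0.6111

0.611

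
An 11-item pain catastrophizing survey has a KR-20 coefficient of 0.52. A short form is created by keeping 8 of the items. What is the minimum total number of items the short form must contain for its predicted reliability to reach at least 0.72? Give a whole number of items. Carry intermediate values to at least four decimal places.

First, r for the 8-item form: n = 8/11 = 0.7273, so r_8 = 0.7273·0.52/(1 + (0.7273 − 1)·0.52) = 0.4407
Then solve for n' with r_old = 0.4407, r_target = 0.72: n' = 0.72(1 − 0.4407)/[0.4407(1 − 0.72)] = 3.2634
Items = 3.2634 × 8 ≈ 26.11 → 27

27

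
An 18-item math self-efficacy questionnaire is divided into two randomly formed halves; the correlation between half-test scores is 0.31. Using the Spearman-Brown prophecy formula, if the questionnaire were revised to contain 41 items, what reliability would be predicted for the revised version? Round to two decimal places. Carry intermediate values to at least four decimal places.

0.67

Full-test reliability from the split-half r: r_full = 2(0.31)/(1 + 0.31) = 0.4733
Then adjust to 41 items: n = 41/18 = 2.2778
r_new = n·r_full / (1 + (n − 1)·r_full) = 1.0781 / 1.6048 ≈ 0.6718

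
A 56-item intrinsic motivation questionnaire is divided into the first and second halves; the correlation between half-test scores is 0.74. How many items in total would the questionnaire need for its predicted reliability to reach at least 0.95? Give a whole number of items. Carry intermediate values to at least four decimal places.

187

Corrected full-test reliability: r_full = 2 × 0.74 / (1 + 0.74) ≈ 0.8506
n = r_tgt(1 − r_full) / [r_full(1 − r_tgt)] = 0.95 × 0.1494 / (0.8506 × 0.05) ≈ 3.3372
Items = 3.3372 × 56 ≈ 186.88 → 187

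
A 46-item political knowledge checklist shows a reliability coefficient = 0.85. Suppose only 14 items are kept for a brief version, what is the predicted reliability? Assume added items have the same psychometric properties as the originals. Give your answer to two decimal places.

n = 14/46 = 0.3043
By Spearman-Brown, r_new = n r / (1 + (n − 1) r).
r_new = 0.3043·0.85 / [1 + (0.3043 − 1)·0.85]
     = 0.2587 / 0.4087 = 0.6330

0.63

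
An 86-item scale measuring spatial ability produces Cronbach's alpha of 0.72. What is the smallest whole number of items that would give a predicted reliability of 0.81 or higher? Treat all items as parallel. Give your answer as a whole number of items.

143

Spearman-Brown solved for the length factor n:
n = r_target (1 − r_old) / [ r_old (1 − r_target) ]
n = [0.81 × 0.28] / [0.72 × 0.19]
n = 0.2268 / 0.1368 ≈ 1.6579
Items needed = n × 86 = 1.6579 × 86 ≈ 142.58 → round up to 143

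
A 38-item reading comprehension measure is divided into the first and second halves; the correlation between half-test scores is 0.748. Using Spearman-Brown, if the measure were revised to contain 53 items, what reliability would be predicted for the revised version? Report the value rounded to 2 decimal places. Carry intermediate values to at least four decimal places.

First correct the split-half correlation to full-test reliability: r_full = 2 × 0.748 / (1 + 0.748) ≈ 0.8558
Then adjust to 53 items: n = 53/38 = 1.3947
r_new = n·r_full / (1 + (n − 1)·r_full) = 1.1936 / 1.3378 ≈ 0.8922

0.89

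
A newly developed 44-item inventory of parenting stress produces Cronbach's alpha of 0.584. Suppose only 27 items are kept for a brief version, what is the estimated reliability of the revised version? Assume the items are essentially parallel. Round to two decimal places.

0.46

Length ratio n = 27/44 = 0.6136
Spearman-Brown: r_new = n·r / (1 + (n − 1)·r)
r_new = (0.6136 × 0.584) / (1 + (0.6136 − 1) × 0.584)
r_new = 0.3583 / 0.7743 ≈ 0.4627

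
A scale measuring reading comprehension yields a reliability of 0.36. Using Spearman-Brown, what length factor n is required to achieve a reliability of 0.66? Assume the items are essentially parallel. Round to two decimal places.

3.45

Invert Spearman-Brown to solve for n:
n = r_target (1 − r_old) / [ r_old (1 − r_target) ]
n = 0.66(1 − 0.36) / [0.36(1 − 0.66)]
  = 0.4224 / 0.1224 = 3.4510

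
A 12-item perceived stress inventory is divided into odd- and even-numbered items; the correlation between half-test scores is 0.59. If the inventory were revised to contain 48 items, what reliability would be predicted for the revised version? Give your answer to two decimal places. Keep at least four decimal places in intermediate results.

First correct the split-half correlation to full-test reliability: r_full = 2 × 0.59 / (1 + 0.59) ≈ 0.7421
Then adjust to 48 items: n = 48/12 = 4.0000
r_new = n·r_full / (1 + (n − 1)·r_full) = 2.9684 / 3.2263 ≈ 0.9201

0.92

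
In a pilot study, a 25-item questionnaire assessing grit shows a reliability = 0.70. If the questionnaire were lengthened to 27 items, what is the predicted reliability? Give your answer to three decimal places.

n = 27/25 = 1.08
r_new = 1.08·0.70 / [1 + (1.08 − 1)·0.70]
r_new = 0.7560 / 1.0560 ≈ 0.7159

0.716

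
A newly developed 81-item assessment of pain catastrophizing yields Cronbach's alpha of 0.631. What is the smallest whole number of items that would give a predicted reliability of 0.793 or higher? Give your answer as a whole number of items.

182

Rearranging the Spearman-Brown formula for n,
n = r*(1 − r) / [ r (1 − r*) ]
n = 0.793(1 − 0.631) / [0.631(1 − 0.793)]
n = 0.292617 / 0.130617 ≈ 2.2403
So the test needs 2.2403 × 81 ≈ 181.46 items; rounding up, 182.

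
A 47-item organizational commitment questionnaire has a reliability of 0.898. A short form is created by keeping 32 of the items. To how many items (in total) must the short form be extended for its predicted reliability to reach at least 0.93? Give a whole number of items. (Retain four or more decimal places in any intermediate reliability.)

71

First, r for the 32-item form: n = 32/47 = 0.6809, so r_32 = 0.6809·0.898/(1 + (0.6809 − 1)·0.898) = 0.8570
Length factor from the short form to reach 0.93: n' = 0.93(1 − 0.8570) / [0.8570(1 − 0.93)] ≈ 2.2169
Items = 2.2169 × 32 ≈ 70.94 → 71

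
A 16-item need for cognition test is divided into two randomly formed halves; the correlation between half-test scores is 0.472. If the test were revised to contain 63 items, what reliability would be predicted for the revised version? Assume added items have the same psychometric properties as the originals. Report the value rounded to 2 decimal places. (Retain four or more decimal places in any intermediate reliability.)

0.88

Spearman-Brown correction (n = 2): r_full = 2·0.472/(1 + 0.472) = 0.6413
Length factor from 16 to 63 items: n = 63/16 = 3.9375
r_new = n·r_full / (1 + (n − 1)·r_full) = 2.5251 / 2.8838 ≈ 0.8756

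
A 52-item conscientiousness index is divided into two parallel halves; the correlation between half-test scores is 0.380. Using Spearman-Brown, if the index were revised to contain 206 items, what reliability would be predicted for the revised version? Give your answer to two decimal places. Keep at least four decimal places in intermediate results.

0.83

Spearman-Brown correction (n = 2): r_full = 2·0.380/(1 + 0.380) = 0.5507
Then adjust to 206 items: n = 206/52 = 3.9615
r_new = n·r_full / (1 + (n − 1)·r_full) = 2.1816 / 2.6309 ≈ 0.8292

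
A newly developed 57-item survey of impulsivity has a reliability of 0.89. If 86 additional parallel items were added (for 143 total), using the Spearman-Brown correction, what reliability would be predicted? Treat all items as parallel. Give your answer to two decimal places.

The new length is 143/57 = 2.5088 times the old.
By Spearman-Brown, r_new = n r / (1 + (n − 1) r).
r_new = 2.5088·0.89 / [1 + (2.5088 − 1)·0.89]
r_new = 2.2328 / 2.3428 ≈ 0.9530

0.95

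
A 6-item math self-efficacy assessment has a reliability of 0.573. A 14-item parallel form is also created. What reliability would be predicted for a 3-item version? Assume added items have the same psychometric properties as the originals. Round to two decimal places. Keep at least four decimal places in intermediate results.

Only the ratio of lengths matters: n = 3/6 = 0.5000
r_{3} = n·r / (1 + (n − 1)·r) = 0.2865 / 0.7135 ≈ 0.4015

0.40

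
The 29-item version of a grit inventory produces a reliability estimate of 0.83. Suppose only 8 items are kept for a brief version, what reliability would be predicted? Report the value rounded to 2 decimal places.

n = 8/29 = 0.2759
By Spearman-Brown, r_new = n r / (1 + (n − 1) r).
r_new = (0.2759 × 0.83) / (1 + (0.2759 − 1) × 0.83)
     = 0.2290 / 0.3990 = 0.5739

0.57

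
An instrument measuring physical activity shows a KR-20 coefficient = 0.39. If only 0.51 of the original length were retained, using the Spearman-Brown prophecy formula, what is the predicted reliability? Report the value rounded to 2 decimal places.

0.25

r_new = 0.51·0.39 / [1 + (0.51 − 1)·0.39]
r_new = 0.1989 / 0.8089 ≈ 0.2459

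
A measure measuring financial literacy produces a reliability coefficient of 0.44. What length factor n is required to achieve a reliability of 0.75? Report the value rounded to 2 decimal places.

3.82

n = [0.75 × 0.56] / [0.44 × 0.25]
n = 0.4200 / 0.1100 ≈ 3.8182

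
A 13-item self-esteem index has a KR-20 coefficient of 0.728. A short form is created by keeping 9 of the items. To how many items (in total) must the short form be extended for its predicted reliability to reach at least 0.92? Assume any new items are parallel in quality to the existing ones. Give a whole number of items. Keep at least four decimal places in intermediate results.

56

First, r for the 9-item form: n = 9/13 = 0.6923, so r_9 = 0.6923·0.728/(1 + (0.6923 − 1)·0.728) = 0.6495
Then solve for n' with r_old = 0.6495, r_target = 0.92: n' = 0.92(1 − 0.6495)/[0.6495(1 − 0.92)] = 6.2059
Items = 6.2059 × 9 ≈ 55.85 → 56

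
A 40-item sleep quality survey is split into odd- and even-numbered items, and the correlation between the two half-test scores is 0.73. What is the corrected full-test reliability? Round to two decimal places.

0.84

Apply the Spearman-Brown correction with n = 2:
r_full = 2r_hh / (1 + r_hh) = 2 × 0.73 / (1 + 0.73)
r_full = 1.4600 / 1.7300 ≈ 0.8439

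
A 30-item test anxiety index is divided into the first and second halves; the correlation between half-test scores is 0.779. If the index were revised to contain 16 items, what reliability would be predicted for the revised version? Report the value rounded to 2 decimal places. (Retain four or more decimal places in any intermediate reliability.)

0.79

Spearman-Brown correction (n = 2): r_full = 2·0.779/(1 + 0.779) = 0.8758
Length factor from 30 to 16 items: n = 16/30 = 0.5333
r_new = n·r_full / (1 + (n − 1)·r_full) = 0.4671 / 0.5913 ≈ 0.7900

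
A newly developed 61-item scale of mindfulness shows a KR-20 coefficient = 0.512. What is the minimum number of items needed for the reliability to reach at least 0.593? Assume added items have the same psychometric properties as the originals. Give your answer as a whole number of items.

85

Invert Spearman-Brown to solve for n:
n = r_target (1 − r_old) / [ r_old (1 − r_target) ]
n = [0.593 × 0.488] / [0.512 × 0.407]
n = 0.289384 / 0.208384 ≈ 1.3887
1.3887 × 61 = 84.71 → 85 items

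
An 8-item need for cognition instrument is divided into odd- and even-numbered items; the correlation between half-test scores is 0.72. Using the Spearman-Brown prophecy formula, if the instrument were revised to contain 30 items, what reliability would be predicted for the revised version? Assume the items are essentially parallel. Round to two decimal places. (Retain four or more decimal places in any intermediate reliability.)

0.95

Spearman-Brown correction (n = 2): r_full = 2·0.72/(1 + 0.72) = 0.8372
Then adjust to 30 items: n = 30/8 = 3.7500
r_new = n·r_full / (1 + (n − 1)·r_full) = 3.1395 / 3.3023 ≈ 0.9507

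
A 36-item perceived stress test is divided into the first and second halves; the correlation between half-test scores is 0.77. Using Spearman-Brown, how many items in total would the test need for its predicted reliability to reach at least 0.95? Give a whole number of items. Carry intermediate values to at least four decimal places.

Corrected full-test reliability: r_full = 2 × 0.77 / (1 + 0.77) ≈ 0.8701
Solve Spearman-Brown for n: n = 0.95(1 − 0.8701) / [0.8701(1 − 0.95)] = 2.8366
Items = 2.8366 × 36 ≈ 102.12 → 103

103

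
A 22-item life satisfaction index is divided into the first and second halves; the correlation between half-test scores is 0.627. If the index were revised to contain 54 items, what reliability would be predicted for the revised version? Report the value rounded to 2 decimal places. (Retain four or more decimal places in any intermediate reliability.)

Spearman-Brown correction (n = 2): r_full = 2·0.627/(1 + 0.627) = 0.7707
Length factor from 22 to 54 items: n = 54/22 = 2.4545
r_new = n·r_full / (1 + (n − 1)·r_full) = 1.8917 / 2.1210 ≈ 0.8919

0.89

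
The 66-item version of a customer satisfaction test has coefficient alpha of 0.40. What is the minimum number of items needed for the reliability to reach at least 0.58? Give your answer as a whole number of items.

137

Rearranging the Spearman-Brown formula for n,
n = r_target (1 − r_old) / [ r_old (1 − r_target) ]
n = 0.58 × (1 − 0.40) / [ 0.40 × (1 − 0.58) ]
n = 0.3480 / 0.1680 ≈ 2.0714
Items needed = n × 66 = 2.0714 × 66 ≈ 136.71 → round up to 137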